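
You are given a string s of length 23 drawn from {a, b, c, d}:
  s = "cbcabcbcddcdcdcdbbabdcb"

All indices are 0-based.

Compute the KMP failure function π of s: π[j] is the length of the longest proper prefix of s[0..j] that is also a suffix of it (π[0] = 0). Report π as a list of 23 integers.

[0, 0, 1, 0, 0, 1, 2, 3, 0, 0, 1, 0, 1, 0, 1, 0, 0, 0, 0, 0, 0, 1, 2]

π[0] = 0
j=1 s[j]='b': π[1]=0 (border '')
j=2 s[j]='c': π[2]=1 (border 'c')
j=3 s[j]='a': k: 1→0; π[3]=0 (border '')
j=4 s[j]='b': π[4]=0 (border '')
j=5 s[j]='c': π[5]=1 (border 'c')
j=6 s[j]='b': π[6]=2 (border 'cb')
j=7 s[j]='c': π[7]=3 (border 'cbc')
j=8 s[j]='d': k: 3→1→0; π[8]=0 (border '')
j=9 s[j]='d': π[9]=0 (border '')
j=10 s[j]='c': π[10]=1 (border 'c')
j=11 s[j]='d': k: 1→0; π[11]=0 (border '')
j=12 s[j]='c': π[12]=1 (border 'c')
j=13 s[j]='d': k: 1→0; π[13]=0 (border '')
j=14 s[j]='c': π[14]=1 (border 'c')
j=15 s[j]='d': k: 1→0; π[15]=0 (border '')
j=16 s[j]='b': π[16]=0 (border '')
j=17 s[j]='b': π[17]=0 (border '')
j=18 s[j]='a': π[18]=0 (border '')
j=19 s[j]='b': π[19]=0 (border '')
j=20 s[j]='d': π[20]=0 (border '')
j=21 s[j]='c': π[21]=1 (border 'c')
j=22 s[j]='b': π[22]=2 (border 'cb')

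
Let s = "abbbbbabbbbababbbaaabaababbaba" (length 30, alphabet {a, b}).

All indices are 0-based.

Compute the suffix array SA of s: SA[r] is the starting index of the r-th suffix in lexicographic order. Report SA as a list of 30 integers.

[29, 17, 18, 21, 27, 19, 22, 11, 24, 13, 6, 0, 28, 16, 20, 26, 10, 23, 12, 5, 15, 25, 9, 4, 14, 8, 3, 7, 2, 1]

rank→(start, suffix):
  0 → (29, 'a')
  1 → (17, 'aaabaababbaba')
  2 → (18, 'aabaababbaba')
  3 → (21, 'aababbaba')
  4 → (27, 'aba')
  5 → (19, 'abaababbaba')
  6 → (22, 'ababbaba')
  7 → (11, 'ababbbaaabaababbaba')
  8 → (24, 'abbaba')
  9 → (13, 'abbbaaabaababbaba')
  10 → (6, 'abbbbababbbaaabaababbaba')
  11 → (0, 'abbbbbabbbbababbbaaabaababbaba')
  12 → (28, 'ba')
  13 → (16, 'baaabaababbaba')
  14 → (20, 'baababbaba')
  15 → (26, 'baba')
  16 → (10, 'bababbbaaabaababbaba')
  17 → (23, 'babbaba')
  18 → (12, 'babbbaaabaababbaba')
  19 → (5, 'babbbbababbbaaabaababbaba')
  20 → (15, 'bbaaabaababbaba')
  21 → (25, 'bbaba')
  22 → (9, 'bbababbbaaabaababbaba')
  23 → (4, 'bbabbbbababbbaaabaababbaba')
  24 → (14, 'bbbaaabaababbaba')
  25 → (8, 'bbbababbbaaabaababbaba')
  26 → (3, 'bbbabbbbababbbaaabaababbaba')
  27 → (7, 'bbbbababbbaaabaababbaba')
  28 → (2, 'bbbbabbbbababbbaaabaababbaba')
  29 → (1, 'bbbbbabbbbababbbaaabaababbaba')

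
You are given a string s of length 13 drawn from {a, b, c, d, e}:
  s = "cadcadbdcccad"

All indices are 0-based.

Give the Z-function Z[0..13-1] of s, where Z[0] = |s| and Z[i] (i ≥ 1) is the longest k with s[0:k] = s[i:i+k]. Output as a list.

[13, 0, 0, 3, 0, 0, 0, 0, 1, 1, 3, 0, 0]

Z[0]=13
i=1: i≥r, start 0; Z[1]=0
i=2: i≥r, start 0; Z[2]=0
i=3: i≥r, start 0; Z[3]=3 scan→box=[3,6)
i=4: min(r-i=2, Z[1]=0)=0; Z[4]=0
i=5: min(r-i=1, Z[2]=0)=0; Z[5]=0
i=6: i≥r, start 0; Z[6]=0
i=7: i≥r, start 0; Z[7]=0
i=8: i≥r, start 0; Z[8]=1 scan→box=[8,9)
i=9: i≥r, start 0; Z[9]=1 scan→box=[9,10)
i=10: i≥r, start 0; Z[10]=3 scan→box=[10,13)
i=11: min(r-i=2, Z[1]=0)=0; Z[11]=0
i=12: min(r-i=1, Z[2]=0)=0; Z[12]=0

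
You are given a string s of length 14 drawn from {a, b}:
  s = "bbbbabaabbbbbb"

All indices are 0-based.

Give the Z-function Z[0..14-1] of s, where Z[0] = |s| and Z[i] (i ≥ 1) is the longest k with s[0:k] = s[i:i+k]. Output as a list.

Z[0]=14
i=1: i≥r, start 0; Z[1]=3 grow→box=[1,4)
i=2: min(r-i=2, Z[1]=3)=2; Z[2]=2
i=3: min(r-i=1, Z[2]=2)=1; Z[3]=1
i=4: i≥r, start 0; Z[4]=0
i=5: i≥r, start 0; Z[5]=1 grow→box=[5,6)
i=6: i≥r, start 0; Z[6]=0
i=7: i≥r, start 0; Z[7]=0
i=8: i≥r, start 0; Z[8]=4 grow→box=[8,12)
i=9: min(r-i=3, Z[1]=3)=3; Z[9]=4 grow→box=[9,13)
i=10: min(r-i=3, Z[1]=3)=3; Z[10]=4 grow→box=[10,14)
i=11: min(r-i=3, Z[1]=3)=3; Z[11]=3
i=12: min(r-i=2, Z[2]=2)=2; Z[12]=2
i=13: min(r-i=1, Z[3]=1)=1; Z[13]=1

[14, 3, 2, 1, 0, 1, 0, 0, 4, 4, 4, 3, 2, 1]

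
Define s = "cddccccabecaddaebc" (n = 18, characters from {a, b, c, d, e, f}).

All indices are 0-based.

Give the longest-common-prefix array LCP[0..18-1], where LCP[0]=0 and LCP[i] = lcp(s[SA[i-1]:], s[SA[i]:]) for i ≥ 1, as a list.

[0, 1, 1, 0, 1, 0, 1, 2, 1, 2, 3, 1, 0, 1, 1, 2, 0, 1]

rank→(start, suffix):
  0 → (7, 'abecaddaebc')
  1 → (11, 'addaebc')
  2 → (14, 'aebc')
  3 → (16, 'bc')
  4 → (8, 'becaddaebc')
  5 → (17, 'c')
  6 → (6, 'cabecaddaebc')
  7 → (10, 'caddaebc')
  8 → (5, 'ccabecaddaebc')
  9 → (4, 'cccabecaddaebc')
  10 → (3, 'ccccabecaddaebc')
  11 → (0, 'cddccccabecaddaebc')
  12 → (13, 'daebc')
  13 → (2, 'dccccabecaddaebc')
  14 → (12, 'ddaebc')
  15 → (1, 'ddccccabecaddaebc')
  16 → (15, 'ebc')
  17 → (9, 'ecaddaebc')

SA = [7, 11, 14, 16, 8, 17, 6, 10, 5, 4, 3, 0, 13, 2, 12, 1, 15, 9]
rank  pair      lcp
   1  s[7:],s[11:]  1  'a'
   2  s[11:],s[14:]  1  'a'
   3  s[14:],s[16:]  0  ''
   4  s[16:],s[8:]  1  'b'
   5  s[8:],s[17:]  0  ''
   6  s[17:],s[6:]  1  'c'
   7  s[6:],s[10:]  2  'ca'
   8  s[10:],s[5:]  1  'c'
   9  s[5:],s[4:]  2  'cc'
  10  s[4:],s[3:]  3  'ccc'
  11  s[3:],s[0:]  1  'c'
  12  s[0:],s[13:]  0  ''
  13  s[13:],s[2:]  1  'd'
  14  s[2:],s[12:]  1  'd'
  15  s[12:],s[1:]  2  'dd'
  16  s[1:],s[15:]  0  ''
  17  s[15:],s[9:]  1  'e'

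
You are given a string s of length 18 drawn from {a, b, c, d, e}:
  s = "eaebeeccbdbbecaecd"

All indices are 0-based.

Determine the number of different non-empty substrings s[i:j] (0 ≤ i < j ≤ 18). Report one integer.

rank→(start, suffix):
  0 → (1, 'aebeeccbdbbecaecd')
  1 → (14, 'aecd')
  2 → (10, 'bbecaecd')
  3 → (8, 'bdbbecaecd')
  4 → (11, 'becaecd')
  5 → (3, 'beeccbdbbecaecd')
  6 → (13, 'caecd')
  7 → (7, 'cbdbbecaecd')
  8 → (6, 'ccbdbbecaecd')
  9 → (16, 'cd')
  10 → (17, 'd')
  11 → (9, 'dbbecaecd')
  12 → (0, 'eaebeeccbdbbecaecd')
  13 → (2, 'ebeeccbdbbecaecd')
  14 → (12, 'ecaecd')
  15 → (5, 'eccbdbbecaecd')
  16 → (15, 'ecd')
  17 → (4, 'eeccbdbbecaecd')

SA = [1, 14, 10, 8, 11, 3, 13, 7, 6, 16, 17, 9, 0, 2, 12, 5, 15, 4]
i: (SA[i-1],SA[i]) lcp shared
  1: (1,14) 2 'ae'
  2: (14,10) 0 ''
  3: (10,8) 1 'b'
  4: (8,11) 1 'b'
  5: (11,3) 2 'be'
  6: (3,13) 0 ''
  7: (13,7) 1 'c'
  8: (7,6) 1 'c'
  9: (6,16) 1 'c'
  10: (16,17) 0 ''
  11: (17,9) 1 'd'
  12: (9,0) 0 ''
  13: (0,2) 1 'e'
  14: (2,12) 1 'e'
  15: (12,5) 2 'ec'
  16: (5,15) 2 'ec'
  17: (15,4) 1 'e'

n(n+1)/2 = 18·19/2 = 171
Σ LCP = 0 + 2 + 0 + 1 + 1 + 2 + 0 + 1 + 1 + 1 + 0 + 1 + 0 + 1 + 1 + 2 + 2 + 1 = 17
distinct = 171 − 17 = 154

154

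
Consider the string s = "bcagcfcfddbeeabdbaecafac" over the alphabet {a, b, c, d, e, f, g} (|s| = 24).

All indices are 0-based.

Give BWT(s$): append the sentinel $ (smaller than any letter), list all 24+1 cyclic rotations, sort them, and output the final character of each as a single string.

rank  rotation                   last
    0  $bcagcfcfddbeeabdbaecafac  c
    1  abdbaecafac$bcagcfcfddbee  e
    2  ac$bcagcfcfddbeeabdbaecaf  f
    3  aecafac$bcagcfcfddbeeabdb  b
    4  afac$bcagcfcfddbeeabdbaec  c
    5  agcfcfddbeeabdbaecafac$bc  c
    6  baecafac$bcagcfcfddbeeabd  d
    7  bcagcfcfddbeeabdbaecafac$  $
    8  bdbaecafac$bcagcfcfddbeea  a
    9  beeabdbaecafac$bcagcfcfdd  d
   10  c$bcagcfcfddbeeabdbaecafa  a
   11  cafac$bcagcfcfddbeeabdbae  e
   12  cagcfcfddbeeabdbaecafac$b  b
   13  cfcfddbeeabdbaecafac$bcag  g
   14  cfddbeeabdbaecafac$bcagcf  f
   15  dbaecafac$bcagcfcfddbeeab  b
   16  dbeeabdbaecafac$bcagcfcfd  d
   17  ddbeeabdbaecafac$bcagcfcf  f
   18  eabdbaecafac$bcagcfcfddbe  e
   19  ecafac$bcagcfcfddbeeabdba  a
   20  eeabdbaecafac$bcagcfcfddb  b
   21  fac$bcagcfcfddbeeabdbaeca  a
   22  fcfddbeeabdbaecafac$bcagc  c
   23  fddbeeabdbaecafac$bcagcfc  c
   24  gcfcfddbeeabdbaecafac$bca  a

cefbccd$adaebgfbdfeabacca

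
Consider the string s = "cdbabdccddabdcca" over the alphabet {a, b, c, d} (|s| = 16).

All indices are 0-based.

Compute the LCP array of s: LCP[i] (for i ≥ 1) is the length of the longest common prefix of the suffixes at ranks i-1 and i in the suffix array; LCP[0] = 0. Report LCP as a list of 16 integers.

sorted suffixes:
  #0 SA[0]=15  'a'
  #1 SA[1]=10  'abdcca'
  #2 SA[2]=3  'abdccddabdcca'
  #3 SA[3]=2  'babdccddabdcca'
  #4 SA[4]=11  'bdcca'
  #5 SA[5]=4  'bdccddabdcca'
  #6 SA[6]=14  'ca'
  #7 SA[7]=13  'cca'
  #8 SA[8]=6  'ccddabdcca'
  #9 SA[9]=0  'cdbabdccddabdcca'
  #10 SA[10]=7  'cddabdcca'
  #11 SA[11]=9  'dabdcca'
  #12 SA[12]=1  'dbabdccddabdcca'
  #13 SA[13]=12  'dcca'
  #14 SA[14]=5  'dccddabdcca'
  #15 SA[15]=8  'ddabdcca'

SA = [15, 10, 3, 2, 11, 4, 14, 13, 6, 0, 7, 9, 1, 12, 5, 8]
i: (SA[i-1],SA[i]) lcp shared
  1: (15,10) 1 'a'
  2: (10,3) 5 'abdcc'
  3: (3,2) 0 ''
  4: (2,11) 1 'b'
  5: (11,4) 4 'bdcc'
  6: (4,14) 0 ''
  7: (14,13) 1 'c'
  8: (13,6) 2 'cc'
  9: (6,0) 1 'c'
  10: (0,7) 2 'cd'
  11: (7,9) 0 ''
  12: (9,1) 1 'd'
  13: (1,12) 1 'd'
  14: (12,5) 3 'dcc'
  15: (5,8) 1 'd'

[0, 1, 5, 0, 1, 4, 0, 1, 2, 1, 2, 0, 1, 1, 3, 1]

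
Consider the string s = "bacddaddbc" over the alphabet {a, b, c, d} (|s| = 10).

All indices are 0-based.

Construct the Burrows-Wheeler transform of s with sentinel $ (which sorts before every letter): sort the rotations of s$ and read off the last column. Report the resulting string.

cbd$dbaddca

rank  rotation     last
    0  $bacddaddbc  c
    1  acddaddbc$b  b
    2  addbc$bacdd  d
    3  bacddaddbc$  $
    4  bc$bacddadd  d
    5  c$bacddaddb  b
    6  cddaddbc$ba  a
    7  daddbc$bacd  d
    8  dbc$bacddad  d
    9  ddaddbc$bac  c
   10  ddbc$bacdda  a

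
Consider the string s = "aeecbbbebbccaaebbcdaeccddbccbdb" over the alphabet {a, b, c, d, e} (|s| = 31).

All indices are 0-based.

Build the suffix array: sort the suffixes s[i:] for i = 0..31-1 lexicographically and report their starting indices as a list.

[12, 13, 19, 0, 30, 4, 8, 15, 5, 9, 25, 16, 28, 6, 11, 3, 27, 10, 26, 21, 17, 22, 18, 29, 24, 23, 7, 14, 2, 20, 1]

sorted suffixes:
  #0 SA[0]=12  'aaebbcdaeccddbccbdb'
  #1 SA[1]=13  'aebbcdaeccddbccbdb'
  #2 SA[2]=19  'aeccddbccbdb'
  #3 SA[3]=0  'aeecbbbebbccaaebbcdaeccddbccbdb'
  #4 SA[4]=30  'b'
  #5 SA[5]=4  'bbbebbccaaebbcdaeccddbccbdb'
  #6 SA[6]=8  'bbccaaebbcdaeccddbccbdb'
  #7 SA[7]=15  'bbcdaeccddbccbdb'
  #8 SA[8]=5  'bbebbccaaebbcdaeccddbccbdb'
  #9 SA[9]=9  'bccaaebbcdaeccddbccbdb'
  #10 SA[10]=25  'bccbdb'
  #11 SA[11]=16  'bcdaeccddbccbdb'
  #12 SA[12]=28  'bdb'
  #13 SA[13]=6  'bebbccaaebbcdaeccddbccbdb'
  #14 SA[14]=11  'caaebbcdaeccddbccbdb'
  #15 SA[15]=3  'cbbbebbccaaebbcdaeccddbccbdb'
  #16 SA[16]=27  'cbdb'
  #17 SA[17]=10  'ccaaebbcdaeccddbccbdb'
  #18 SA[18]=26  'ccbdb'
  #19 SA[19]=21  'ccddbccbdb'
  #20 SA[20]=17  'cdaeccddbccbdb'
  #21 SA[21]=22  'cddbccbdb'
  #22 SA[22]=18  'daeccddbccbdb'
  #23 SA[23]=29  'db'
  #24 SA[24]=24  'dbccbdb'
  #25 SA[25]=23  'ddbccbdb'
  #26 SA[26]=7  'ebbccaaebbcdaeccddbccbdb'
  #27 SA[27]=14  'ebbcdaeccddbccbdb'
  #28 SA[28]=2  'ecbbbebbccaaebbcdaeccddbccbdb'
  #29 SA[29]=20  'eccddbccbdb'
  #30 SA[30]=1  'eecbbbebbccaaebbcdaeccddbccbdb'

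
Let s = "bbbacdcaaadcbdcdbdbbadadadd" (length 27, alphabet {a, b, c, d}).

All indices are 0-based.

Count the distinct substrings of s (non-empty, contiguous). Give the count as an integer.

338

sorted suffixes:
  #0 SA[0]=7  'aaadcbdcdbdbbadadadd'
  #1 SA[1]=8  'aadcbdcdbdbbadadadd'
  #2 SA[2]=3  'acdcaaadcbdcdbdbbadadadd'
  #3 SA[3]=20  'adadadd'
  #4 SA[4]=22  'adadd'
  #5 SA[5]=9  'adcbdcdbdbbadadadd'
  #6 SA[6]=24  'add'
  #7 SA[7]=2  'bacdcaaadcbdcdbdbbadadadd'
  #8 SA[8]=19  'badadadd'
  #9 SA[9]=1  'bbacdcaaadcbdcdbdbbadadadd'
  #10 SA[10]=18  'bbadadadd'
  #11 SA[11]=0  'bbbacdcaaadcbdcdbdbbadadadd'
  #12 SA[12]=16  'bdbbadadadd'
  #13 SA[13]=12  'bdcdbdbbadadadd'
  #14 SA[14]=6  'caaadcbdcdbdbbadadadd'
  #15 SA[15]=11  'cbdcdbdbbadadadd'
  #16 SA[16]=14  'cdbdbbadadadd'
  #17 SA[17]=4  'cdcaaadcbdcdbdbbadadadd'
  #18 SA[18]=26  'd'
  #19 SA[19]=21  'dadadd'
  #20 SA[20]=23  'dadd'
  #21 SA[21]=17  'dbbadadadd'
  #22 SA[22]=15  'dbdbbadadadd'
  #23 SA[23]=5  'dcaaadcbdcdbdbbadadadd'
  #24 SA[24]=10  'dcbdcdbdbbadadadd'
  #25 SA[25]=13  'dcdbdbbadadadd'
  #26 SA[26]=25  'dd'

SA = [7, 8, 3, 20, 22, 9, 24, 2, 19, 1, 18, 0, 16, 12, 6, 11, 14, 4, 26, 21, 23, 17, 15, 5, 10, 13, 25]
[i] adj suffixes → lcp
  [1] 7/8 → 2 ('aa')
  [2] 8/3 → 1 ('a')
  [3] 3/20 → 1 ('a')
  [4] 20/22 → 4 ('adad')
  [5] 22/9 → 2 ('ad')
  [6] 9/24 → 2 ('ad')
  [7] 24/2 → 0 ('')
  [8] 2/19 → 2 ('ba')
  [9] 19/1 → 1 ('b')
  [10] 1/18 → 3 ('bba')
  [11] 18/0 → 2 ('bb')
  [12] 0/16 → 1 ('b')
  [13] 16/12 → 2 ('bd')
  [14] 12/6 → 0 ('')
  [15] 6/11 → 1 ('c')
  [16] 11/14 → 1 ('c')
  [17] 14/4 → 2 ('cd')
  [18] 4/26 → 0 ('')
  [19] 26/21 → 1 ('d')
  [20] 21/23 → 3 ('dad')
  [21] 23/17 → 1 ('d')
  [22] 17/15 → 2 ('db')
  [23] 15/5 → 1 ('d')
  [24] 5/10 → 2 ('dc')
  [25] 10/13 → 2 ('dc')
  [26] 13/25 → 1 ('d')

n(n+1)/2 = 27·28/2 = 378
Σ LCP = 0 + 2 + 1 + 1 + 4 + 2 + 2 + 0 + 2 + 1 + 3 + 2 + 1 + 2 + 0 + 1 + 1 + 2 + 0 + 1 + 3 + 1 + 2 + 1 + 2 + 2 + 1 = 40
distinct = 378 − 40 = 338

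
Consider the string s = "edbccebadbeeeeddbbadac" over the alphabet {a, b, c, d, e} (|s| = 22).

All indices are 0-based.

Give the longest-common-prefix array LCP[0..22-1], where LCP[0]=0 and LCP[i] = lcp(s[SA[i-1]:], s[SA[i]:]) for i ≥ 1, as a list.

[0, 1, 2, 0, 3, 1, 1, 1, 0, 1, 1, 0, 1, 2, 2, 1, 0, 1, 2, 1, 2, 3]

rank | idx | suffix
   0 |  20 | ac
   1 |  18 | adac
   2 |   7 | adbeeeeddbbadac
   3 |  17 | badac
   4 |   6 | badbeeeeddbbadac
   5 |  16 | bbadac
   6 |   2 | bccebadbeeeeddbbadac
   7 |   9 | beeeeddbbadac
   8 |  21 | c
   9 |   3 | ccebadbeeeeddbbadac
  10 |   4 | cebadbeeeeddbbadac
  11 |  19 | dac
  12 |  15 | dbbadac
  13 |   1 | dbccebadbeeeeddbbadac
  14 |   8 | dbeeeeddbbadac
  15 |  14 | ddbbadac
  16 |   5 | ebadbeeeeddbbadac
  17 |   0 | edbccebadbeeeeddbbadac
  18 |  13 | eddbbadac
  19 |  12 | eeddbbadac
  20 |  11 | eeeddbbadac
  21 |  10 | eeeeddbbadac

SA = [20, 18, 7, 17, 6, 16, 2, 9, 21, 3, 4, 19, 15, 1, 8, 14, 5, 0, 13, 12, 11, 10]
i: (SA[i-1],SA[i]) lcp shared
  1: (20,18) 1 'a'
  2: (18,7) 2 'ad'
  3: (7,17) 0 ''
  4: (17,6) 3 'bad'
  5: (6,16) 1 'b'
  6: (16,2) 1 'b'
  7: (2,9) 1 'b'
  8: (9,21) 0 ''
  9: (21,3) 1 'c'
  10: (3,4) 1 'c'
  11: (4,19) 0 ''
  12: (19,15) 1 'd'
  13: (15,1) 2 'db'
  14: (1,8) 2 'db'
  15: (8,14) 1 'd'
  16: (14,5) 0 ''
  17: (5,0) 1 'e'
  18: (0,13) 2 'ed'
  19: (13,12) 1 'e'
  20: (12,11) 2 'ee'
  21: (11,10) 3 'eee'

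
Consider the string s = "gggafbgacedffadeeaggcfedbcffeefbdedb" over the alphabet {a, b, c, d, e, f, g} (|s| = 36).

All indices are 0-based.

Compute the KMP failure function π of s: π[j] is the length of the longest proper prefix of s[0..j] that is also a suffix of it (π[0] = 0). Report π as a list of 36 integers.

[0, 1, 2, 0, 0, 0, 1, 0, 0, 0, 0, 0, 0, 0, 0, 0, 0, 0, 1, 2, 0, 0, 0, 0, 0, 0, 0, 0, 0, 0, 0, 0, 0, 0, 0, 0]

π[0] = 0
j=1 s[j]='g': π[1]=1 (border 'g')
j=2 s[j]='g': π[2]=2 (border 'gg')
j=3 s[j]='a': k: 2→1→0; π[3]=0 (border '')
j=4 s[j]='f': π[4]=0 (border '')
j=5 s[j]='b': π[5]=0 (border '')
j=6 s[j]='g': π[6]=1 (border 'g')
j=7 s[j]='a': k: 1→0; π[7]=0 (border '')
j=8 s[j]='c': π[8]=0 (border '')
j=9 s[j]='e': π[9]=0 (border '')
j=10 s[j]='d': π[10]=0 (border '')
j=11 s[j]='f': π[11]=0 (border '')
j=12 s[j]='f': π[12]=0 (border '')
j=13 s[j]='a': π[13]=0 (border '')
j=14 s[j]='d': π[14]=0 (border '')
j=15 s[j]='e': π[15]=0 (border '')
j=16 s[j]='e': π[16]=0 (border '')
j=17 s[j]='a': π[17]=0 (border '')
j=18 s[j]='g': π[18]=1 (border 'g')
j=19 s[j]='g': π[19]=2 (border 'gg')
j=20 s[j]='c': k: 2→1→0; π[20]=0 (border '')
j=21 s[j]='f': π[21]=0 (border '')
j=22 s[j]='e': π[22]=0 (border '')
j=23 s[j]='d': π[23]=0 (border '')
j=24 s[j]='b': π[24]=0 (border '')
j=25 s[j]='c': π[25]=0 (border '')
j=26 s[j]='f': π[26]=0 (border '')
j=27 s[j]='f': π[27]=0 (border '')
j=28 s[j]='e': π[28]=0 (border '')
j=29 s[j]='e': π[29]=0 (border '')
j=30 s[j]='f': π[30]=0 (border '')
j=31 s[j]='b': π[31]=0 (border '')
j=32 s[j]='d': π[32]=0 (border '')
j=33 s[j]='e': π[33]=0 (border '')
j=34 s[j]='d': π[34]=0 (border '')
j=35 s[j]='b': π[35]=0 (border '')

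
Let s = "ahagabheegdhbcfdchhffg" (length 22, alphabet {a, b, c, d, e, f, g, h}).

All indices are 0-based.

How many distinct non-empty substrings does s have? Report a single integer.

239

rank→(start, suffix):
  0 → (4, 'abheegdhbcfdchhffg')
  1 → (2, 'agabheegdhbcfdchhffg')
  2 → (0, 'ahagabheegdhbcfdchhffg')
  3 → (12, 'bcfdchhffg')
  4 → (5, 'bheegdhbcfdchhffg')
  5 → (13, 'cfdchhffg')
  6 → (16, 'chhffg')
  7 → (15, 'dchhffg')
  8 → (10, 'dhbcfdchhffg')
  9 → (7, 'eegdhbcfdchhffg')
  10 → (8, 'egdhbcfdchhffg')
  11 → (14, 'fdchhffg')
  12 → (19, 'ffg')
  13 → (20, 'fg')
  14 → (21, 'g')
  15 → (3, 'gabheegdhbcfdchhffg')
  16 → (9, 'gdhbcfdchhffg')
  17 → (1, 'hagabheegdhbcfdchhffg')
  18 → (11, 'hbcfdchhffg')
  19 → (6, 'heegdhbcfdchhffg')
  20 → (18, 'hffg')
  21 → (17, 'hhffg')

SA = [4, 2, 0, 12, 5, 13, 16, 15, 10, 7, 8, 14, 19, 20, 21, 3, 9, 1, 11, 6, 18, 17]
i: (SA[i-1],SA[i]) lcp shared
  1: (4,2) 1 'a'
  2: (2,0) 1 'a'
  3: (0,12) 0 ''
  4: (12,5) 1 'b'
  5: (5,13) 0 ''
  6: (13,16) 1 'c'
  7: (16,15) 0 ''
  8: (15,10) 1 'd'
  9: (10,7) 0 ''
  10: (7,8) 1 'e'
  11: (8,14) 0 ''
  12: (14,19) 1 'f'
  13: (19,20) 1 'f'
  14: (20,21) 0 ''
  15: (21,3) 1 'g'
  16: (3,9) 1 'g'
  17: (9,1) 0 ''
  18: (1,11) 1 'h'
  19: (11,6) 1 'h'
  20: (6,18) 1 'h'
  21: (18,17) 1 'h'

n(n+1)/2 = 22·23/2 = 253
Σ LCP = 0 + 1 + 1 + 0 + 1 + 0 + 1 + 0 + 1 + 0 + 1 + 0 + 1 + 1 + 0 + 1 + 1 + 0 + 1 + 1 + 1 + 1 = 14
distinct = 253 − 14 = 239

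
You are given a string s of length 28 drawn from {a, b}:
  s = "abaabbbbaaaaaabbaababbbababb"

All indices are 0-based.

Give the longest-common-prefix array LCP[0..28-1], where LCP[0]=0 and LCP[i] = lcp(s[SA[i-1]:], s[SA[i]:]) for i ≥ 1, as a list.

[0, 5, 4, 3, 2, 3, 4, 1, 3, 5, 2, 3, 3, 4, 0, 1, 3, 4, 2, 3, 4, 1, 2, 4, 3, 2, 4, 3]

rank→(start, suffix):
  0 → (8, 'aaaaaabbaababbbababb')
  1 → (9, 'aaaaabbaababbbababb')
  2 → (10, 'aaaabbaababbbababb')
  3 → (11, 'aaabbaababbbababb')
  4 → (16, 'aababbbababb')
  5 → (12, 'aabbaababbbababb')
  6 → (2, 'aabbbbaaaaaabbaababbbababb')
  7 → (0, 'abaabbbbaaaaaabbaababbbababb')
  8 → (23, 'ababb')
  9 → (17, 'ababbbababb')
  10 → (25, 'abb')
  11 → (13, 'abbaababbbababb')
  12 → (19, 'abbbababb')
  13 → (3, 'abbbbaaaaaabbaababbbababb')
  14 → (27, 'b')
  15 → (7, 'baaaaaabbaababbbababb')
  16 → (15, 'baababbbababb')
  17 → (1, 'baabbbbaaaaaabbaababbbababb')
  18 → (22, 'bababb')
  19 → (24, 'babb')
  20 → (18, 'babbbababb')
  21 → (26, 'bb')
  22 → (6, 'bbaaaaaabbaababbbababb')
  23 → (14, 'bbaababbbababb')
  24 → (21, 'bbababb')
  25 → (5, 'bbbaaaaaabbaababbbababb')
  26 → (20, 'bbbababb')
  27 → (4, 'bbbbaaaaaabbaababbbababb')

SA = [8, 9, 10, 11, 16, 12, 2, 0, 23, 17, 25, 13, 19, 3, 27, 7, 15, 1, 22, 24, 18, 26, 6, 14, 21, 5, 20, 4]
i: (SA[i-1],SA[i]) lcp shared
  1: (8,9) 5 'aaaaa'
  2: (9,10) 4 'aaaa'
  3: (10,11) 3 'aaa'
  4: (11,16) 2 'aa'
  5: (16,12) 3 'aab'
  6: (12,2) 4 'aabb'
  7: (2,0) 1 'a'
  8: (0,23) 3 'aba'
  9: (23,17) 5 'ababb'
  10: (17,25) 2 'ab'
  11: (25,13) 3 'abb'
  12: (13,19) 3 'abb'
  13: (19,3) 4 'abbb'
  14: (3,27) 0 ''
  15: (27,7) 1 'b'
  16: (7,15) 3 'baa'
  17: (15,1) 4 'baab'
  18: (1,22) 2 'ba'
  19: (22,24) 3 'bab'
  20: (24,18) 4 'babb'
  21: (18,26) 1 'b'
  22: (26,6) 2 'bb'
  23: (6,14) 4 'bbaa'
  24: (14,21) 3 'bba'
  25: (21,5) 2 'bb'
  26: (5,20) 4 'bbba'
  27: (20,4) 3 'bbb'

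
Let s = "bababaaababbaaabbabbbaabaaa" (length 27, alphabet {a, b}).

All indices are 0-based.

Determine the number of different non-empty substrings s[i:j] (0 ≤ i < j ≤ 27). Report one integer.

rank→(start, suffix):
  0 → (26, 'a')
  1 → (25, 'aa')
  2 → (24, 'aaa')
  3 → (5, 'aaababbaaabbabbbaabaaa')
  4 → (12, 'aaabbabbbaabaaa')
  5 → (21, 'aabaaa')
  6 → (6, 'aababbaaabbabbbaabaaa')
  7 → (13, 'aabbabbbaabaaa')
  8 → (22, 'abaaa')
  9 → (3, 'abaaababbaaabbabbbaabaaa')
  10 → (1, 'ababaaababbaaabbabbbaabaaa')
  11 → (7, 'ababbaaabbabbbaabaaa')
  12 → (9, 'abbaaabbabbbaabaaa')
  13 → (14, 'abbabbbaabaaa')
  14 → (17, 'abbbaabaaa')
  15 → (23, 'baaa')
  16 → (4, 'baaababbaaabbabbbaabaaa')
  17 → (11, 'baaabbabbbaabaaa')
  18 → (20, 'baabaaa')
  19 → (2, 'babaaababbaaabbabbbaabaaa')
  20 → (0, 'bababaaababbaaabbabbbaabaaa')
  21 → (8, 'babbaaabbabbbaabaaa')
  22 → (16, 'babbbaabaaa')
  23 → (10, 'bbaaabbabbbaabaaa')
  24 → (19, 'bbaabaaa')
  25 → (15, 'bbabbbaabaaa')
  26 → (18, 'bbbaabaaa')

SA = [26, 25, 24, 5, 12, 21, 6, 13, 22, 3, 1, 7, 9, 14, 17, 23, 4, 11, 20, 2, 0, 8, 16, 10, 19, 15, 18]
i: (SA[i-1],SA[i]) lcp shared
  1: (26,25) 1 'a'
  2: (25,24) 2 'aa'
  3: (24,5) 3 'aaa'
  4: (5,12) 4 'aaab'
  5: (12,21) 2 'aa'
  6: (21,6) 4 'aaba'
  7: (6,13) 3 'aab'
  8: (13,22) 1 'a'
  9: (22,3) 5 'abaaa'
  10: (3,1) 3 'aba'
  11: (1,7) 4 'abab'
  12: (7,9) 2 'ab'
  13: (9,14) 4 'abba'
  14: (14,17) 3 'abb'
  15: (17,23) 0 ''
  16: (23,4) 4 'baaa'
  17: (4,11) 5 'baaab'
  18: (11,20) 3 'baa'
  19: (20,2) 2 'ba'
  20: (2,0) 4 'baba'
  21: (0,8) 3 'bab'
  22: (8,16) 4 'babb'
  23: (16,10) 1 'b'
  24: (10,19) 4 'bbaa'
  25: (19,15) 3 'bba'
  26: (15,18) 2 'bb'

n(n+1)/2 = 27·28/2 = 378
Σ LCP = 0 + 1 + 2 + 3 + 4 + 2 + 4 + 3 + 1 + 5 + 3 + 4 + 2 + 4 + 3 + 0 + 4 + 5 + 3 + 2 + 4 + 3 + 4 + 1 + 4 + 3 + 2 = 76
distinct = 378 − 76 = 302

302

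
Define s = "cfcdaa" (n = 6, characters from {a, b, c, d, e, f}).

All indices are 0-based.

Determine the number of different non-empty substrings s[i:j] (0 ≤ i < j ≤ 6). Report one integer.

rank→(start, suffix):
  0 → (5, 'a')
  1 → (4, 'aa')
  2 → (2, 'cdaa')
  3 → (0, 'cfcdaa')
  4 → (3, 'daa')
  5 → (1, 'fcdaa')

SA = [5, 4, 2, 0, 3, 1]
[i] adj suffixes → lcp
  [1] 5/4 → 1 ('a')
  [2] 4/2 → 0 ('')
  [3] 2/0 → 1 ('c')
  [4] 0/3 → 0 ('')
  [5] 3/1 → 0 ('')

n(n+1)/2 = 6·7/2 = 21
Σ LCP = 0 + 1 + 0 + 1 + 0 + 0 = 2
distinct = 21 − 2 = 19

19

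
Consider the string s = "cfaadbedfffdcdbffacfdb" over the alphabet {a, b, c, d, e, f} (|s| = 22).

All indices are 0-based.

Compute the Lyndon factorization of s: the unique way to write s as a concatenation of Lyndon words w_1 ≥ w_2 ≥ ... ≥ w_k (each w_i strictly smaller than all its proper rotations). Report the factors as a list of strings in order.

emit factor 1: 'cf' (i=0, period=2)
emit factor 2: 'aadbedfffdcdbffacfdb' (i=2, period=20)

["cf", "aadbedfffdcdbffacfdb"]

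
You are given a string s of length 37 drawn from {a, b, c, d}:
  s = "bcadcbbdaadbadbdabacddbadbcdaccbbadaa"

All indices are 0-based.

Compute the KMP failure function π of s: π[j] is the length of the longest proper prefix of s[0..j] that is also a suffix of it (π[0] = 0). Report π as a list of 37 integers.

π[0] = 0
j=1 s[j]='c': π[1]=0 (border '')
j=2 s[j]='a': π[2]=0 (border '')
j=3 s[j]='d': π[3]=0 (border '')
j=4 s[j]='c': π[4]=0 (border '')
j=5 s[j]='b': π[5]=1 (border 'b')
j=6 s[j]='b': k: 1→0; π[6]=1 (border 'b')
j=7 s[j]='d': k: 1→0; π[7]=0 (border '')
j=8 s[j]='a': π[8]=0 (border '')
j=9 s[j]='a': π[9]=0 (border '')
j=10 s[j]='d': π[10]=0 (border '')
j=11 s[j]='b': π[11]=1 (border 'b')
j=12 s[j]='a': k: 1→0; π[12]=0 (border '')
j=13 s[j]='d': π[13]=0 (border '')
j=14 s[j]='b': π[14]=1 (border 'b')
j=15 s[j]='d': k: 1→0; π[15]=0 (border '')
j=16 s[j]='a': π[16]=0 (border '')
j=17 s[j]='b': π[17]=1 (border 'b')
j=18 s[j]='a': k: 1→0; π[18]=0 (border '')
j=19 s[j]='c': π[19]=0 (border '')
j=20 s[j]='d': π[20]=0 (border '')
j=21 s[j]='d': π[21]=0 (border '')
j=22 s[j]='b': π[22]=1 (border 'b')
j=23 s[j]='a': k: 1→0; π[23]=0 (border '')
j=24 s[j]='d': π[24]=0 (border '')
j=25 s[j]='b': π[25]=1 (border 'b')
j=26 s[j]='c': π[26]=2 (border 'bc')
j=27 s[j]='d': k: 2→0; π[27]=0 (border '')
j=28 s[j]='a': π[28]=0 (border '')
j=29 s[j]='c': π[29]=0 (border '')
j=30 s[j]='c': π[30]=0 (border '')
j=31 s[j]='b': π[31]=1 (border 'b')
j=32 s[j]='b': k: 1→0; π[32]=1 (border 'b')
j=33 s[j]='a': k: 1→0; π[33]=0 (border '')
j=34 s[j]='d': π[34]=0 (border '')
j=35 s[j]='a': π[35]=0 (border '')
j=36 s[j]='a': π[36]=0 (border '')

[0, 0, 0, 0, 0, 1, 1, 0, 0, 0, 0, 1, 0, 0, 1, 0, 0, 1, 0, 0, 0, 0, 1, 0, 0, 1, 2, 0, 0, 0, 0, 1, 1, 0, 0, 0, 0]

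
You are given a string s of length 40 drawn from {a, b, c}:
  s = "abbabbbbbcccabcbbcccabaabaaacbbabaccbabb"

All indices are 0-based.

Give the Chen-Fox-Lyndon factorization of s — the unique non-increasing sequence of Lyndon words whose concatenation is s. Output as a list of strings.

emit factor 1: 'abbabbbbbcccabcbbccc' (i=0, period=20)
emit factor 2: 'ab' (i=20, period=2)
emit factor 3: 'aab' (i=22, period=3)
emit factor 4: 'aaacbbabaccbabb' (i=25, period=15)

["abbabbbbbcccabcbbccc", "ab", "aab", "aaacbbabaccbabb"]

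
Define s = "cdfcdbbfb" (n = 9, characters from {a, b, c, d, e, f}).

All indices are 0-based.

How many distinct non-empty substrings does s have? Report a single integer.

39

rank→(start, suffix):
  0 → (8, 'b')
  1 → (5, 'bbfb')
  2 → (6, 'bfb')
  3 → (3, 'cdbbfb')
  4 → (0, 'cdfcdbbfb')
  5 → (4, 'dbbfb')
  6 → (1, 'dfcdbbfb')
  7 → (7, 'fb')
  8 → (2, 'fcdbbfb')

SA = [8, 5, 6, 3, 0, 4, 1, 7, 2]
rank  pair      lcp
   1  s[8:],s[5:]  1  'b'
   2  s[5:],s[6:]  1  'b'
   3  s[6:],s[3:]  0  ''
   4  s[3:],s[0:]  2  'cd'
   5  s[0:],s[4:]  0  ''
   6  s[4:],s[1:]  1  'd'
   7  s[1:],s[7:]  0  ''
   8  s[7:],s[2:]  1  'f'

n(n+1)/2 = 9·10/2 = 45
Σ LCP = 0 + 1 + 1 + 0 + 2 + 0 + 1 + 0 + 1 = 6
distinct = 45 − 6 = 39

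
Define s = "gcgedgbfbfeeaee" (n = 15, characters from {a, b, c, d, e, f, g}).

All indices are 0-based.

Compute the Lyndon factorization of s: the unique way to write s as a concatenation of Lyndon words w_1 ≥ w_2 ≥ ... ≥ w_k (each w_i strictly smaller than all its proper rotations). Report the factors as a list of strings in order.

["g", "cgedg", "bfbfee", "aee"]

emit factor 1: 'g' (i=0, period=1)
emit factor 2: 'cgedg' (i=1, period=5)
emit factor 3: 'bfbfee' (i=6, period=6)
emit factor 4: 'aee' (i=12, period=3)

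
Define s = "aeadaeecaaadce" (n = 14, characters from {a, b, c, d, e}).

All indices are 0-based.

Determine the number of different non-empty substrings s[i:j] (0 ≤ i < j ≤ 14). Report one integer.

92

sorted suffixes:
  #0 SA[0]=8  'aaadce'
  #1 SA[1]=9  'aadce'
  #2 SA[2]=2  'adaeecaaadce'
  #3 SA[3]=10  'adce'
  #4 SA[4]=0  'aeadaeecaaadce'
  #5 SA[5]=4  'aeecaaadce'
  #6 SA[6]=7  'caaadce'
  #7 SA[7]=12  'ce'
  #8 SA[8]=3  'daeecaaadce'
  #9 SA[9]=11  'dce'
  #10 SA[10]=13  'e'
  #11 SA[11]=1  'eadaeecaaadce'
  #12 SA[12]=6  'ecaaadce'
  #13 SA[13]=5  'eecaaadce'

SA = [8, 9, 2, 10, 0, 4, 7, 12, 3, 11, 13, 1, 6, 5]
[i] adj suffixes → lcp
  [1] 8/9 → 2 ('aa')
  [2] 9/2 → 1 ('a')
  [3] 2/10 → 2 ('ad')
  [4] 10/0 → 1 ('a')
  [5] 0/4 → 2 ('ae')
  [6] 4/7 → 0 ('')
  [7] 7/12 → 1 ('c')
  [8] 12/3 → 0 ('')
  [9] 3/11 → 1 ('d')
  [10] 11/13 → 0 ('')
  [11] 13/1 → 1 ('e')
  [12] 1/6 → 1 ('e')
  [13] 6/5 → 1 ('e')

n(n+1)/2 = 14·15/2 = 105
Σ LCP = 0 + 2 + 1 + 2 + 1 + 2 + 0 + 1 + 0 + 1 + 0 + 1 + 1 + 1 = 13
distinct = 105 − 13 = 92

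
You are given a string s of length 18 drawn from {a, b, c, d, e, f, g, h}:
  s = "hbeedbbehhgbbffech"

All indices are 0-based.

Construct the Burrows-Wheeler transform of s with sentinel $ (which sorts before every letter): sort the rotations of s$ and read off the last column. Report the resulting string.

hdghbbeefebbfbhc$he

rank  rotation             last
    0  $hbeedbbehhgbbffech  h
    1  bbehhgbbffech$hbeed  d
    2  bbffech$hbeedbbehhg  g
    3  beedbbehhgbbffech$h  h
    4  behhgbbffech$hbeedb  b
    5  bffech$hbeedbbehhgb  b
    6  ch$hbeedbbehhgbbffe  e
    7  dbbehhgbbffech$hbee  e
    8  ech$hbeedbbehhgbbff  f
    9  edbbehhgbbffech$hbe  e
   10  eedbbehhgbbffech$hb  b
   11  ehhgbbffech$hbeedbb  b
   12  fech$hbeedbbehhgbbf  f
   13  ffech$hbeedbbehhgbb  b
   14  gbbffech$hbeedbbehh  h
   15  h$hbeedbbehhgbbffec  c
   16  hbeedbbehhgbbffech$  $
   17  hgbbffech$hbeedbbeh  h
   18  hhgbbffech$hbeedbbe  e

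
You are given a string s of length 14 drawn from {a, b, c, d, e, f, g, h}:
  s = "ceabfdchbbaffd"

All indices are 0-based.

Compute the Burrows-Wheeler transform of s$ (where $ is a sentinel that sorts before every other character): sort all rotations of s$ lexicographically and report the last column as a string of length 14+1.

rank  rotation         last
    0  $ceabfdchbbaffd  d
    1  abfdchbbaffd$ce  e
    2  affd$ceabfdchbb  b
    3  baffd$ceabfdchb  b
    4  bbaffd$ceabfdch  h
    5  bfdchbbaffd$cea  a
    6  ceabfdchbbaffd$  $
    7  chbbaffd$ceabfd  d
    8  d$ceabfdchbbaff  f
    9  dchbbaffd$ceabf  f
   10  eabfdchbbaffd$c  c
   11  fd$ceabfdchbbaf  f
   12  fdchbbaffd$ceab  b
   13  ffd$ceabfdchbba  a
   14  hbbaffd$ceabfdc  c

debbha$dffcfbac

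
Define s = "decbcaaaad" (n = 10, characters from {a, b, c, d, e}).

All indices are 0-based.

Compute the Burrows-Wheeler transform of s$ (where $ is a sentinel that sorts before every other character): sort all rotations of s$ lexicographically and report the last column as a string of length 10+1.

dcaaacbea$d

rank  rotation     last
    0  $decbcaaaad  d
    1  aaaad$decbc  c
    2  aaad$decbca  a
    3  aad$decbcaa  a
    4  ad$decbcaaa  a
    5  bcaaaad$dec  c
    6  caaaad$decb  b
    7  cbcaaaad$de  e
    8  d$decbcaaaa  a
    9  decbcaaaad$  $
   10  ecbcaaaad$d  d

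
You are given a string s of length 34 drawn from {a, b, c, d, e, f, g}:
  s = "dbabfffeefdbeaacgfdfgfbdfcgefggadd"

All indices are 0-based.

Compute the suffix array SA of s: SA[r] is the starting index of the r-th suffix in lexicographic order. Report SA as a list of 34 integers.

rank | idx | suffix
   0 |  13 | aacgfdfgfbdfcgefggadd
   1 |   2 | abfffeefdbeaacgfdfgfbdfcgefggadd
   2 |  14 | acgfdfgfbdfcgefggadd
   3 |  31 | add
   4 |   1 | babfffeefdbeaacgfdfgfbdfcgefggadd
   5 |  22 | bdfcgefggadd
   6 |  11 | beaacgfdfgfbdfcgefggadd
   7 |   3 | bfffeefdbeaacgfdfgfbdfcgefggadd
   8 |  25 | cgefggadd
   9 |  15 | cgfdfgfbdfcgefggadd
  10 |  33 | d
  11 |   0 | dbabfffeefdbeaacgfdfgfbdfcgefggadd
  12 |  10 | dbeaacgfdfgfbdfcgefggadd
  13 |  32 | dd
  14 |  23 | dfcgefggadd
  15 |  18 | dfgfbdfcgefggadd
  16 |  12 | eaacgfdfgfbdfcgefggadd
  17 |   7 | eefdbeaacgfdfgfbdfcgefggadd
  18 |   8 | efdbeaacgfdfgfbdfcgefggadd
  19 |  27 | efggadd
  20 |  21 | fbdfcgefggadd
  21 |  24 | fcgefggadd
  22 |   9 | fdbeaacgfdfgfbdfcgefggadd
  23 |  17 | fdfgfbdfcgefggadd
  24 |   6 | feefdbeaacgfdfgfbdfcgefggadd
  25 |   5 | ffeefdbeaacgfdfgfbdfcgefggadd
  26 |   4 | fffeefdbeaacgfdfgfbdfcgefggadd
  27 |  19 | fgfbdfcgefggadd
  28 |  28 | fggadd
  29 |  30 | gadd
  30 |  26 | gefggadd
  31 |  20 | gfbdfcgefggadd
  32 |  16 | gfdfgfbdfcgefggadd
  33 |  29 | ggadd

[13, 2, 14, 31, 1, 22, 11, 3, 25, 15, 33, 0, 10, 32, 23, 18, 12, 7, 8, 27, 21, 24, 9, 17, 6, 5, 4, 19, 28, 30, 26, 20, 16, 29]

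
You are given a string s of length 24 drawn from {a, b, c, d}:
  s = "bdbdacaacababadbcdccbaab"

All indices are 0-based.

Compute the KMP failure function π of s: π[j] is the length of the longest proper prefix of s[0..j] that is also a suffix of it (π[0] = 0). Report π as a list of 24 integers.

[0, 0, 1, 2, 0, 0, 0, 0, 0, 0, 1, 0, 1, 0, 0, 1, 0, 0, 0, 0, 1, 0, 0, 1]

π[0] = 0
j=1 s[j]='d': π[1]=0 (border '')
j=2 s[j]='b': π[2]=1 (border 'b')
j=3 s[j]='d': π[3]=2 (border 'bd')
j=4 s[j]='a': k: 2→0; π[4]=0 (border '')
j=5 s[j]='c': π[5]=0 (border '')
j=6 s[j]='a': π[6]=0 (border '')
j=7 s[j]='a': π[7]=0 (border '')
j=8 s[j]='c': π[8]=0 (border '')
j=9 s[j]='a': π[9]=0 (border '')
j=10 s[j]='b': π[10]=1 (border 'b')
j=11 s[j]='a': k: 1→0; π[11]=0 (border '')
j=12 s[j]='b': π[12]=1 (border 'b')
j=13 s[j]='a': k: 1→0; π[13]=0 (border '')
j=14 s[j]='d': π[14]=0 (border '')
j=15 s[j]='b': π[15]=1 (border 'b')
j=16 s[j]='c': k: 1→0; π[16]=0 (border '')
j=17 s[j]='d': π[17]=0 (border '')
j=18 s[j]='c': π[18]=0 (border '')
j=19 s[j]='c': π[19]=0 (border '')
j=20 s[j]='b': π[20]=1 (border 'b')
j=21 s[j]='a': k: 1→0; π[21]=0 (border '')
j=22 s[j]='a': π[22]=0 (border '')
j=23 s[j]='b': π[23]=1 (border 'b')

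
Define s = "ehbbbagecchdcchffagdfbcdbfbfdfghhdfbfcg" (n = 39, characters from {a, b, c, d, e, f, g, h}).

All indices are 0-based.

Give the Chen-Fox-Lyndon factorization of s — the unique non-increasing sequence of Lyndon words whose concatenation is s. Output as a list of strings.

emit factor 1: 'eh' (i=0, period=2)
emit factor 2: 'b' (i=2, period=1)
emit factor 3: 'b' (i=3, period=1)
emit factor 4: 'b' (i=4, period=1)
emit factor 5: 'agecchdcchff' (i=5, period=12)
emit factor 6: 'agdfbcdbfbfdfghhdfbfcg' (i=17, period=22)

["eh", "b", "b", "b", "agecchdcchff", "agdfbcdbfbfdfghhdfbfcg"]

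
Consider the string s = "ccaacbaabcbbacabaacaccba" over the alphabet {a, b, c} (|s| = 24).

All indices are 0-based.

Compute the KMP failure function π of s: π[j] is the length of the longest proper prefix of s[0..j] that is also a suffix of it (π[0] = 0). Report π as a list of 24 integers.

π[0] = 0
j=1 s[j]='c': π[1]=1 (border 'c')
j=2 s[j]='a': k: 1→0; π[2]=0 (border '')
j=3 s[j]='a': π[3]=0 (border '')
j=4 s[j]='c': π[4]=1 (border 'c')
j=5 s[j]='b': k: 1→0; π[5]=0 (border '')
j=6 s[j]='a': π[6]=0 (border '')
j=7 s[j]='a': π[7]=0 (border '')
j=8 s[j]='b': π[8]=0 (border '')
j=9 s[j]='c': π[9]=1 (border 'c')
j=10 s[j]='b': k: 1→0; π[10]=0 (border '')
j=11 s[j]='b': π[11]=0 (border '')
j=12 s[j]='a': π[12]=0 (border '')
j=13 s[j]='c': π[13]=1 (border 'c')
j=14 s[j]='a': k: 1→0; π[14]=0 (border '')
j=15 s[j]='b': π[15]=0 (border '')
j=16 s[j]='a': π[16]=0 (border '')
j=17 s[j]='a': π[17]=0 (border '')
j=18 s[j]='c': π[18]=1 (border 'c')
j=19 s[j]='a': k: 1→0; π[19]=0 (border '')
j=20 s[j]='c': π[20]=1 (border 'c')
j=21 s[j]='c': π[21]=2 (border 'cc')
j=22 s[j]='b': k: 2→1→0; π[22]=0 (border '')
j=23 s[j]='a': π[23]=0 (border '')

[0, 1, 0, 0, 1, 0, 0, 0, 0, 1, 0, 0, 0, 1, 0, 0, 0, 0, 1, 0, 1, 2, 0, 0]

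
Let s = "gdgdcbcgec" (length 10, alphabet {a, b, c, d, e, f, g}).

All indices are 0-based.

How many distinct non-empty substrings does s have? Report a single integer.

49

rank→(start, suffix):
  0 → (5, 'bcgec')
  1 → (9, 'c')
  2 → (4, 'cbcgec')
  3 → (6, 'cgec')
  4 → (3, 'dcbcgec')
  5 → (1, 'dgdcbcgec')
  6 → (8, 'ec')
  7 → (2, 'gdcbcgec')
  8 → (0, 'gdgdcbcgec')
  9 → (7, 'gec')

SA = [5, 9, 4, 6, 3, 1, 8, 2, 0, 7]
[i] adj suffixes → lcp
  [1] 5/9 → 0 ('')
  [2] 9/4 → 1 ('c')
  [3] 4/6 → 1 ('c')
  [4] 6/3 → 0 ('')
  [5] 3/1 → 1 ('d')
  [6] 1/8 → 0 ('')
  [7] 8/2 → 0 ('')
  [8] 2/0 → 2 ('gd')
  [9] 0/7 → 1 ('g')

n(n+1)/2 = 10·11/2 = 55
Σ LCP = 0 + 0 + 1 + 1 + 0 + 1 + 0 + 0 + 2 + 1 = 6
distinct = 55 − 6 = 49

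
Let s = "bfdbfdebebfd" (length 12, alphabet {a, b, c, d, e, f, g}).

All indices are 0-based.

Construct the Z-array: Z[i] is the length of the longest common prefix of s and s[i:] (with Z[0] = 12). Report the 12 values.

[12, 0, 0, 3, 0, 0, 0, 1, 0, 3, 0, 0]

Z[0]=12
i=1: fresh scan; Z[1]=0
i=2: fresh scan; Z[2]=0
i=3: fresh scan; Z[3]=3 scan→box=[3,6)
i=4: min(r-i=2, Z[1]=0)=0; Z[4]=0
i=5: min(r-i=1, Z[2]=0)=0; Z[5]=0
i=6: fresh scan; Z[6]=0
i=7: fresh scan; Z[7]=1 scan→box=[7,8)
i=8: fresh scan; Z[8]=0
i=9: fresh scan; Z[9]=3 scan→box=[9,12)
i=10: min(r-i=2, Z[1]=0)=0; Z[10]=0
i=11: min(r-i=1, Z[2]=0)=0; Z[11]=0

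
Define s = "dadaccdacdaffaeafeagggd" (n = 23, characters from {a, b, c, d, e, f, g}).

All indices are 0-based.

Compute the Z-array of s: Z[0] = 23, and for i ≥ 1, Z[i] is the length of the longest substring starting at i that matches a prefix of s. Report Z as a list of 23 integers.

[23, 0, 2, 0, 0, 0, 2, 0, 0, 2, 0, 0, 0, 0, 0, 0, 0, 0, 0, 0, 0, 0, 1]

Z[0]=23
i=1: fresh scan; Z[1]=0
i=2: fresh scan; Z[2]=2 grow→box=[2,4)
i=3: min(r-i=1, Z[1]=0)=0; Z[3]=0
i=4: fresh scan; Z[4]=0
i=5: fresh scan; Z[5]=0
i=6: fresh scan; Z[6]=2 grow→box=[6,8)
i=7: min(r-i=1, Z[1]=0)=0; Z[7]=0
i=8: fresh scan; Z[8]=0
i=9: fresh scan; Z[9]=2 grow→box=[9,11)
i=10: min(r-i=1, Z[1]=0)=0; Z[10]=0
i=11: fresh scan; Z[11]=0
i=12: fresh scan; Z[12]=0
i=13: fresh scan; Z[13]=0
i=14: fresh scan; Z[14]=0
i=15: fresh scan; Z[15]=0
i=16: fresh scan; Z[16]=0
i=17: fresh scan; Z[17]=0
i=18: fresh scan; Z[18]=0
i=19: fresh scan; Z[19]=0
i=20: fresh scan; Z[20]=0
i=21: fresh scan; Z[21]=0
i=22: fresh scan; Z[22]=1 grow→box=[22,23)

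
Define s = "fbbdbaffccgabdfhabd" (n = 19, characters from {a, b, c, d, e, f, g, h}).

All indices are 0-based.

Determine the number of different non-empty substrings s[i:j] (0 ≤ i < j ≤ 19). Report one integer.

174

rank→(start, suffix):
  0 → (16, 'abd')
  1 → (11, 'abdfhabd')
  2 → (5, 'affccgabdfhabd')
  3 → (4, 'baffccgabdfhabd')
  4 → (1, 'bbdbaffccgabdfhabd')
  5 → (17, 'bd')
  6 → (2, 'bdbaffccgabdfhabd')
  7 → (12, 'bdfhabd')
  8 → (8, 'ccgabdfhabd')
  9 → (9, 'cgabdfhabd')
  10 → (18, 'd')
  11 → (3, 'dbaffccgabdfhabd')
  12 → (13, 'dfhabd')
  13 → (0, 'fbbdbaffccgabdfhabd')
  14 → (7, 'fccgabdfhabd')
  15 → (6, 'ffccgabdfhabd')
  16 → (14, 'fhabd')
  17 → (10, 'gabdfhabd')
  18 → (15, 'habd')

SA = [16, 11, 5, 4, 1, 17, 2, 12, 8, 9, 18, 3, 13, 0, 7, 6, 14, 10, 15]
[i] adj suffixes → lcp
  [1] 16/11 → 3 ('abd')
  [2] 11/5 → 1 ('a')
  [3] 5/4 → 0 ('')
  [4] 4/1 → 1 ('b')
  [5] 1/17 → 1 ('b')
  [6] 17/2 → 2 ('bd')
  [7] 2/12 → 2 ('bd')
  [8] 12/8 → 0 ('')
  [9] 8/9 → 1 ('c')
  [10] 9/18 → 0 ('')
  [11] 18/3 → 1 ('d')
  [12] 3/13 → 1 ('d')
  [13] 13/0 → 0 ('')
  [14] 0/7 → 1 ('f')
  [15] 7/6 → 1 ('f')
  [16] 6/14 → 1 ('f')
  [17] 14/10 → 0 ('')
  [18] 10/15 → 0 ('')

n(n+1)/2 = 19·20/2 = 190
Σ LCP = 0 + 3 + 1 + 0 + 1 + 1 + 2 + 2 + 0 + 1 + 0 + 1 + 1 + 0 + 1 + 1 + 1 + 0 + 0 = 16
distinct = 190 − 16 = 174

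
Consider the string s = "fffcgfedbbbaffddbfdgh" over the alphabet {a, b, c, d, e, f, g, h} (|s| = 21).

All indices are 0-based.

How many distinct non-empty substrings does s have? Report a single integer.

rank | idx | suffix
   0 |  11 | affddbfdgh
   1 |  10 | baffddbfdgh
   2 |   9 | bbaffddbfdgh
   3 |   8 | bbbaffddbfdgh
   4 |  16 | bfdgh
   5 |   3 | cgfedbbbaffddbfdgh
   6 |   7 | dbbbaffddbfdgh
   7 |  15 | dbfdgh
   8 |  14 | ddbfdgh
   9 |  18 | dgh
  10 |   6 | edbbbaffddbfdgh
  11 |   2 | fcgfedbbbaffddbfdgh
  12 |  13 | fddbfdgh
  13 |  17 | fdgh
  14 |   5 | fedbbbaffddbfdgh
  15 |   1 | ffcgfedbbbaffddbfdgh
  16 |  12 | ffddbfdgh
  17 |   0 | fffcgfedbbbaffddbfdgh
  18 |   4 | gfedbbbaffddbfdgh
  19 |  19 | gh
  20 |  20 | h

SA = [11, 10, 9, 8, 16, 3, 7, 15, 14, 18, 6, 2, 13, 17, 5, 1, 12, 0, 4, 19, 20]
[i] adj suffixes → lcp
  [1] 11/10 → 0 ('')
  [2] 10/9 → 1 ('b')
  [3] 9/8 → 2 ('bb')
  [4] 8/16 → 1 ('b')
  [5] 16/3 → 0 ('')
  [6] 3/7 → 0 ('')
  [7] 7/15 → 2 ('db')
  [8] 15/14 → 1 ('d')
  [9] 14/18 → 1 ('d')
  [10] 18/6 → 0 ('')
  [11] 6/2 → 0 ('')
  [12] 2/13 → 1 ('f')
  [13] 13/17 → 2 ('fd')
  [14] 17/5 → 1 ('f')
  [15] 5/1 → 1 ('f')
  [16] 1/12 → 2 ('ff')
  [17] 12/0 → 2 ('ff')
  [18] 0/4 → 0 ('')
  [19] 4/19 → 1 ('g')
  [20] 19/20 → 0 ('')

n(n+1)/2 = 21·22/2 = 231
Σ LCP = 0 + 0 + 1 + 2 + 1 + 0 + 0 + 2 + 1 + 1 + 0 + 0 + 1 + 2 + 1 + 1 + 2 + 2 + 0 + 1 + 0 = 18
distinct = 231 − 18 = 213

213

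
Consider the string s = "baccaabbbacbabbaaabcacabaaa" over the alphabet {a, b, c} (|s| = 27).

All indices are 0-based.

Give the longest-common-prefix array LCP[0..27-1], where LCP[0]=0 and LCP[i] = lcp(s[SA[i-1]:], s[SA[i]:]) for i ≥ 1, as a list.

[0, 1, 2, 3, 2, 3, 1, 2, 3, 2, 1, 2, 2, 0, 4, 2, 2, 3, 1, 3, 2, 1, 0, 2, 2, 1, 1]

rank→(start, suffix):
  0 → (26, 'a')
  1 → (25, 'aa')
  2 → (24, 'aaa')
  3 → (15, 'aaabcacabaaa')
  4 → (4, 'aabbbacbabbaaabcacabaaa')
  5 → (16, 'aabcacabaaa')
  6 → (22, 'abaaa')
  7 → (12, 'abbaaabcacabaaa')
  8 → (5, 'abbbacbabbaaabcacabaaa')
  9 → (17, 'abcacabaaa')
  10 → (20, 'acabaaa')
  11 → (9, 'acbabbaaabcacabaaa')
  12 → (1, 'accaabbbacbabbaaabcacabaaa')
  13 → (23, 'baaa')
  14 → (14, 'baaabcacabaaa')
  15 → (11, 'babbaaabcacabaaa')
  16 → (8, 'bacbabbaaabcacabaaa')
  17 → (0, 'baccaabbbacbabbaaabcacabaaa')
  18 → (13, 'bbaaabcacabaaa')
  19 → (7, 'bbacbabbaaabcacabaaa')
  20 → (6, 'bbbacbabbaaabcacabaaa')
  21 → (18, 'bcacabaaa')
  22 → (3, 'caabbbacbabbaaabcacabaaa')
  23 → (21, 'cabaaa')
  24 → (19, 'cacabaaa')
  25 → (10, 'cbabbaaabcacabaaa')
  26 → (2, 'ccaabbbacbabbaaabcacabaaa')

SA = [26, 25, 24, 15, 4, 16, 22, 12, 5, 17, 20, 9, 1, 23, 14, 11, 8, 0, 13, 7, 6, 18, 3, 21, 19, 10, 2]
[i] adj suffixes → lcp
  [1] 26/25 → 1 ('a')
  [2] 25/24 → 2 ('aa')
  [3] 24/15 → 3 ('aaa')
  [4] 15/4 → 2 ('aa')
  [5] 4/16 → 3 ('aab')
  [6] 16/22 → 1 ('a')
  [7] 22/12 → 2 ('ab')
  [8] 12/5 → 3 ('abb')
  [9] 5/17 → 2 ('ab')
  [10] 17/20 → 1 ('a')
  [11] 20/9 → 2 ('ac')
  [12] 9/1 → 2 ('ac')
  [13] 1/23 → 0 ('')
  [14] 23/14 → 4 ('baaa')
  [15] 14/11 → 2 ('ba')
  [16] 11/8 → 2 ('ba')
  [17] 8/0 → 3 ('bac')
  [18] 0/13 → 1 ('b')
  [19] 13/7 → 3 ('bba')
  [20] 7/6 → 2 ('bb')
  [21] 6/18 → 1 ('b')
  [22] 18/3 → 0 ('')
  [23] 3/21 → 2 ('ca')
  [24] 21/19 → 2 ('ca')
  [25] 19/10 → 1 ('c')
  [26] 10/2 → 1 ('c')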